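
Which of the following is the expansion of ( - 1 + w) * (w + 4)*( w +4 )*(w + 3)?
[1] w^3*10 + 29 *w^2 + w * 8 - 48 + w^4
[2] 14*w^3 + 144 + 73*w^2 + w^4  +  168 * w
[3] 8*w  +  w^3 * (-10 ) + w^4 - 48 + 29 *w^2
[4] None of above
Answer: 1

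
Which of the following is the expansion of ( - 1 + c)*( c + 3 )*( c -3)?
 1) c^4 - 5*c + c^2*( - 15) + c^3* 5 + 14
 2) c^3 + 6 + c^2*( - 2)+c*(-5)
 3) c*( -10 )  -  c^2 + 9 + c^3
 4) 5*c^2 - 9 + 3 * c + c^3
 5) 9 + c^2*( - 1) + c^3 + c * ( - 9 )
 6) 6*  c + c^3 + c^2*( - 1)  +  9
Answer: 5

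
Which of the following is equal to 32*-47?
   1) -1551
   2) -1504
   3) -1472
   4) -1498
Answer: 2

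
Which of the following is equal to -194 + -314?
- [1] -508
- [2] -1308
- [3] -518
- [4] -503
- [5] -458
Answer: 1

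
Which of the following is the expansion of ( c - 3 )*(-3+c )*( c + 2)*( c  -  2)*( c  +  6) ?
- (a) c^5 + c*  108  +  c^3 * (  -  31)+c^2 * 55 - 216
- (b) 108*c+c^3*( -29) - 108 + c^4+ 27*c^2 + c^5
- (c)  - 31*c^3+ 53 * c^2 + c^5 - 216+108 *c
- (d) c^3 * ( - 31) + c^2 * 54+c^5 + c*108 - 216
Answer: d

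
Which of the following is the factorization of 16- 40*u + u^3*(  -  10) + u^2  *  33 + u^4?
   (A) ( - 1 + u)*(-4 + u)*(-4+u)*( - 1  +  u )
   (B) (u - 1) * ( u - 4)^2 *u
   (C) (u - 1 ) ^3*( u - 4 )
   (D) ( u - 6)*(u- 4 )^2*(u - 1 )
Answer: A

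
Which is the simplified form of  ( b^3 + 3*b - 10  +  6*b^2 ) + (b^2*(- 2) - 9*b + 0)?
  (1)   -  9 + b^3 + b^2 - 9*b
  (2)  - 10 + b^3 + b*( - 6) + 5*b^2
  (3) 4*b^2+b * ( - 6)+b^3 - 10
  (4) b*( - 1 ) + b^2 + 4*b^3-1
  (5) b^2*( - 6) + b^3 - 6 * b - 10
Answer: 3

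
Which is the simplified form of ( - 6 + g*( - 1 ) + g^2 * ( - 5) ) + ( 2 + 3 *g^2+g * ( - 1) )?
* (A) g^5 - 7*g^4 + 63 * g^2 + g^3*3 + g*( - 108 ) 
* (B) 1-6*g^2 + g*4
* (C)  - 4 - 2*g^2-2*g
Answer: C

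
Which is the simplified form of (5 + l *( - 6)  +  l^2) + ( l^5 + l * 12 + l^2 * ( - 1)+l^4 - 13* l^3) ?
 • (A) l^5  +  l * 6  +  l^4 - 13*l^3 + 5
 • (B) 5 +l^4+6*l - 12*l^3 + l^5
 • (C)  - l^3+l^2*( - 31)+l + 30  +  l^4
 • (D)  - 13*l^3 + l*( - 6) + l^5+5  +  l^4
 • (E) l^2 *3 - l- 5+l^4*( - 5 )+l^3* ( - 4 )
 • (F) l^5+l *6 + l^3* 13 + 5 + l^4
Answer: A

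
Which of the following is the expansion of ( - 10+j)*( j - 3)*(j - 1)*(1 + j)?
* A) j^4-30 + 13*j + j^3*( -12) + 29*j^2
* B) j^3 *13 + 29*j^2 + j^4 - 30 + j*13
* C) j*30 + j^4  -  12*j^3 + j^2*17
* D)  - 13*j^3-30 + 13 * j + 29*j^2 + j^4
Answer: D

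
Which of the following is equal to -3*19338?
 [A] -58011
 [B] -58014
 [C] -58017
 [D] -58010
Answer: B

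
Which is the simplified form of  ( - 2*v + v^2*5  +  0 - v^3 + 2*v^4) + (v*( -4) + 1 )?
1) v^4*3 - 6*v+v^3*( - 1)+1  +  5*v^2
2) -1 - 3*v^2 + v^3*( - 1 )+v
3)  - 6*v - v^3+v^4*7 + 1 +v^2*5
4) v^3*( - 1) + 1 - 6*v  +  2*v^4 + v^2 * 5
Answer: 4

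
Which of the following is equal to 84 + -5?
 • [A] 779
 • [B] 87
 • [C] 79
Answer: C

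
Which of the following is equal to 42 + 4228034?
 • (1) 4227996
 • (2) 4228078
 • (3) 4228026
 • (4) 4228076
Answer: 4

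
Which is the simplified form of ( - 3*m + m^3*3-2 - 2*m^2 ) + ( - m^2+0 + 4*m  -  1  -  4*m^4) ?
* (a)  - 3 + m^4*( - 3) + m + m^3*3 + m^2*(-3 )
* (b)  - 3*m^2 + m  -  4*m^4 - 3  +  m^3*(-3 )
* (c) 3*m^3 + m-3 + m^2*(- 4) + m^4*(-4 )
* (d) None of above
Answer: d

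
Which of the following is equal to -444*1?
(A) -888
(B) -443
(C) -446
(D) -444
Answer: D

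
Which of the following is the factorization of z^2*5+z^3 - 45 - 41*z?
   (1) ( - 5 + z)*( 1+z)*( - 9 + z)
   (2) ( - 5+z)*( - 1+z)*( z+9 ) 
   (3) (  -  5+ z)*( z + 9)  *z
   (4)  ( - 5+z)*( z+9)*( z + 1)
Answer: 4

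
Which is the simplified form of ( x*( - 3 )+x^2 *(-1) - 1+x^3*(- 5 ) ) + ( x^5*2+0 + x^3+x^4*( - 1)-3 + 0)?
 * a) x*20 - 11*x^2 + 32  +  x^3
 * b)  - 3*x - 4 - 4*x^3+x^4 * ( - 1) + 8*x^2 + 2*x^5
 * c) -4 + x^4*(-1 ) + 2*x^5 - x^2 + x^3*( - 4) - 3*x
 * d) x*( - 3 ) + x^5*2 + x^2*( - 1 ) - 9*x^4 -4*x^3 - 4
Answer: c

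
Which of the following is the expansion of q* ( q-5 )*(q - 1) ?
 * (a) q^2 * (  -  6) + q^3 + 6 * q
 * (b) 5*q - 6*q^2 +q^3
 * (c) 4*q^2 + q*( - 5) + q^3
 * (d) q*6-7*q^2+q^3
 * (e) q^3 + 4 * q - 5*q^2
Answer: b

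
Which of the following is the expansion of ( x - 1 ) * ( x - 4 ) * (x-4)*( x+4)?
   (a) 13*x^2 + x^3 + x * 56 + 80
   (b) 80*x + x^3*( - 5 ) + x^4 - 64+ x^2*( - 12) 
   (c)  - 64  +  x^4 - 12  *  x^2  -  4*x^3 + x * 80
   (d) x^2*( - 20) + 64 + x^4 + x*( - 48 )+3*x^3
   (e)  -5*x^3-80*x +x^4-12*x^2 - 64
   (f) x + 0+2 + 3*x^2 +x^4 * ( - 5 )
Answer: b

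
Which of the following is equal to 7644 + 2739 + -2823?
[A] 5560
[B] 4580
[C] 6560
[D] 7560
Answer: D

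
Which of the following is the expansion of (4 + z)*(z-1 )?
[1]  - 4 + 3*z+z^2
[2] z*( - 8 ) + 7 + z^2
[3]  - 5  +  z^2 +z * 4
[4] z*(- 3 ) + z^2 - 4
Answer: 1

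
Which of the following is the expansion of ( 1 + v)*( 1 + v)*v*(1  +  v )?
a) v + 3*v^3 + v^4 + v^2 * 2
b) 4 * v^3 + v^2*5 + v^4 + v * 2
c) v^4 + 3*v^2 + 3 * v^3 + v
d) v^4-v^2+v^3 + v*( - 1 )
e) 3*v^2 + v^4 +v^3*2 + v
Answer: c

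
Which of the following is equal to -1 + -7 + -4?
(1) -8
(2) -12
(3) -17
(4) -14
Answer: 2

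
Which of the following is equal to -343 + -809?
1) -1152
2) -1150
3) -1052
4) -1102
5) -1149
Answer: 1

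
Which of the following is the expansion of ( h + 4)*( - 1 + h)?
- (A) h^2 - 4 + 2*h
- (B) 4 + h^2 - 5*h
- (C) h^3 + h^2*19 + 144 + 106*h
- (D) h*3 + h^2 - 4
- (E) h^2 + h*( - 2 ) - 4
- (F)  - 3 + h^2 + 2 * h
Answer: D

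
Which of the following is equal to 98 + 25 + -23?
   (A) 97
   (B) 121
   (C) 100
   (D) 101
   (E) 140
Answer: C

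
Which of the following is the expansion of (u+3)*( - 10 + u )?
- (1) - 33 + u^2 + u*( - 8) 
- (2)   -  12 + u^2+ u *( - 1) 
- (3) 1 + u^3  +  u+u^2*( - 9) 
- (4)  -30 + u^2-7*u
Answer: 4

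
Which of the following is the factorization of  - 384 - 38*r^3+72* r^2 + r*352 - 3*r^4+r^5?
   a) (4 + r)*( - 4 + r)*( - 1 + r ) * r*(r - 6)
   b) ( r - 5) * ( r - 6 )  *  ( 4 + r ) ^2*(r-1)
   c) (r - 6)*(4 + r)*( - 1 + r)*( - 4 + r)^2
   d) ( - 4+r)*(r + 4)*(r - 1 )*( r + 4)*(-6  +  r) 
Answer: d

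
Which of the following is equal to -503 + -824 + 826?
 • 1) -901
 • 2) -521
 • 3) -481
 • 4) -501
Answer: 4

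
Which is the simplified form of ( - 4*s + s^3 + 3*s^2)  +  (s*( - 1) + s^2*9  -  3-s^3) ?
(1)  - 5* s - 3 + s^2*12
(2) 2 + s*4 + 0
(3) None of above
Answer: 1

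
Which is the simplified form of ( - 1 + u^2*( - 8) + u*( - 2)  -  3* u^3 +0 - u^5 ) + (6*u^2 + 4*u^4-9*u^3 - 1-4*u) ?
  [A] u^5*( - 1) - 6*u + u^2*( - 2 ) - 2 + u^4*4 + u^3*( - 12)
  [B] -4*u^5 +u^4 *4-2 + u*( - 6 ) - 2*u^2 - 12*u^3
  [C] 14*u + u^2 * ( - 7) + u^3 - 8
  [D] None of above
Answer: A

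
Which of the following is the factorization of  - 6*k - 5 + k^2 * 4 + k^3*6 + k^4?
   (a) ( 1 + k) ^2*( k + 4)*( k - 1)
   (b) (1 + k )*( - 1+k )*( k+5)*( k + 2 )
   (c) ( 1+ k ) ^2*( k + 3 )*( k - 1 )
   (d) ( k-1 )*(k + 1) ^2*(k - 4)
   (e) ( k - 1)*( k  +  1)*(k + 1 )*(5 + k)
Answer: e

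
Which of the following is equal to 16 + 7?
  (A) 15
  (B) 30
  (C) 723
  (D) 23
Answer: D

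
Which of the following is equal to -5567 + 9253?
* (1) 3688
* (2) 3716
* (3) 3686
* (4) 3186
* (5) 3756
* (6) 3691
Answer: 3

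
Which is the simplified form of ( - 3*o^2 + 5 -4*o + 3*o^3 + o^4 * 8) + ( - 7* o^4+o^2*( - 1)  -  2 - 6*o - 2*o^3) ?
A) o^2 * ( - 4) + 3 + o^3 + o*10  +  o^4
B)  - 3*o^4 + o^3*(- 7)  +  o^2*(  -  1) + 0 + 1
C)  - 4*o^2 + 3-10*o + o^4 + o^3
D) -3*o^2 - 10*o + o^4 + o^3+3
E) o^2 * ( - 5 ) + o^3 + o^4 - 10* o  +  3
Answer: C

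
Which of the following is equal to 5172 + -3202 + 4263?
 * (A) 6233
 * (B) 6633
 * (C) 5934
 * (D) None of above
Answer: A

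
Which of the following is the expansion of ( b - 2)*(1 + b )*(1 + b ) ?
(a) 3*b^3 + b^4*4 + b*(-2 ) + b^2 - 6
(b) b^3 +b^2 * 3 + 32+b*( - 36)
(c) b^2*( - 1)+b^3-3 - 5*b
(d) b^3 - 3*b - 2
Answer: d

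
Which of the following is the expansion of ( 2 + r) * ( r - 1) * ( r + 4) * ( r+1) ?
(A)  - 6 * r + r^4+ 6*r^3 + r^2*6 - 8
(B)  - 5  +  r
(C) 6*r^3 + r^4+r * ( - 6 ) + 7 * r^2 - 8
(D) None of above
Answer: C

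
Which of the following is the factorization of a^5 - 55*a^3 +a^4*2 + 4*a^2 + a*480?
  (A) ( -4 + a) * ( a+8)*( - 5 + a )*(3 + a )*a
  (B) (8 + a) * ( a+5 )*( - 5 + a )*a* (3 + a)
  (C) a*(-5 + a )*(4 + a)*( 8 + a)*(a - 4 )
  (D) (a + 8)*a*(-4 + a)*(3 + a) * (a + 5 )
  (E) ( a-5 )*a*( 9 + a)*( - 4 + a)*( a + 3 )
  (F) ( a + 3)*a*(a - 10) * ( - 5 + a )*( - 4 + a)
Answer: A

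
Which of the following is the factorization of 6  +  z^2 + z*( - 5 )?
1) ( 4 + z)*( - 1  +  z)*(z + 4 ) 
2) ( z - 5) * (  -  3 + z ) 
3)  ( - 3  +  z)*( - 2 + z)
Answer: 3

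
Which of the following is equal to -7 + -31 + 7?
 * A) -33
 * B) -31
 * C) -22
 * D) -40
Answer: B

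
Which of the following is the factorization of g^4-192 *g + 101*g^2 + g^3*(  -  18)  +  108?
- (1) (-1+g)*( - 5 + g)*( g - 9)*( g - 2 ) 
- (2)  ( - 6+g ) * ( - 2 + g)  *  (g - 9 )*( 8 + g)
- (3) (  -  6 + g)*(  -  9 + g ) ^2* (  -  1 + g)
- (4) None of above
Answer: 4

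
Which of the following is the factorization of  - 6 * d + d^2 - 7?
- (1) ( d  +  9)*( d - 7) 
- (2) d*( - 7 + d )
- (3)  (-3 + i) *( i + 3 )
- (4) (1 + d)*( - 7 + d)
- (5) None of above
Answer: 4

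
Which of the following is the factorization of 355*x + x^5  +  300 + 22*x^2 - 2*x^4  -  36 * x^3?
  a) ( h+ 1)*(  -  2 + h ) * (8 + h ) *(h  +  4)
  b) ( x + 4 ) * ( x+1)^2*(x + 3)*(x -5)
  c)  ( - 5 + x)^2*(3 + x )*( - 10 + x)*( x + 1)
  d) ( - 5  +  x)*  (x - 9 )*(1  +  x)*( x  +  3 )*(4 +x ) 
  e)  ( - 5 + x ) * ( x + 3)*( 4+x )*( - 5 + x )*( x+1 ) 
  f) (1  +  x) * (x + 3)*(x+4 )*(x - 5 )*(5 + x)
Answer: e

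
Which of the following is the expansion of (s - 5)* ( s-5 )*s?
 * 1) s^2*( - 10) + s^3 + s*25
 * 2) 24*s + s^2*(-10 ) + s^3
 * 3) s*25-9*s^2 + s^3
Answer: 1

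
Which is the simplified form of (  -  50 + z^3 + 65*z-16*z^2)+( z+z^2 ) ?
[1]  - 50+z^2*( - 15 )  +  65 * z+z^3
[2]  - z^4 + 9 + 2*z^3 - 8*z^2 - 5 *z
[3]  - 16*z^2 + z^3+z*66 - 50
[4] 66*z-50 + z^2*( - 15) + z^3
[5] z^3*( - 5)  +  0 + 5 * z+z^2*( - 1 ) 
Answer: 4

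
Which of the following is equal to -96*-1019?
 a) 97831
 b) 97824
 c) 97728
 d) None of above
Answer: b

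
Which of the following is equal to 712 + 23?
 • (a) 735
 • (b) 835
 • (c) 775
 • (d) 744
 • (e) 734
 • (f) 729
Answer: a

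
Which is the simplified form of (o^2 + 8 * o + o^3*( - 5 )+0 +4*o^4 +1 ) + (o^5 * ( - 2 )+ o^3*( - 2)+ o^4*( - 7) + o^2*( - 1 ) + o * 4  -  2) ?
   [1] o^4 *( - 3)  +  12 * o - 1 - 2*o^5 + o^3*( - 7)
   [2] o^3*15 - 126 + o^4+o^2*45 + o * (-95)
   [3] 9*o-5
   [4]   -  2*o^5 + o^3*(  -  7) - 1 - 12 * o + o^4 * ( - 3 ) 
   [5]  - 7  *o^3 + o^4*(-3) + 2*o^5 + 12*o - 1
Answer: 1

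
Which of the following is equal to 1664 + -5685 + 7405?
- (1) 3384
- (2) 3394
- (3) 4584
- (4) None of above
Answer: 1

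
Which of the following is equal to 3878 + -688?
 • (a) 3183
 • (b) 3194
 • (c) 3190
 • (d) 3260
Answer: c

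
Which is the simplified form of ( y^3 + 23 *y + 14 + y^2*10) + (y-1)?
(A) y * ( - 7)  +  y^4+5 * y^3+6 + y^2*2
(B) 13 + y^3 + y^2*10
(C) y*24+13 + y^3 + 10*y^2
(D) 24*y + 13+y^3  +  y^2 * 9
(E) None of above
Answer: C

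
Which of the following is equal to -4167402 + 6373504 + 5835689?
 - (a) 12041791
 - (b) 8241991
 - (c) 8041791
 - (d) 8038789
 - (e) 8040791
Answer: c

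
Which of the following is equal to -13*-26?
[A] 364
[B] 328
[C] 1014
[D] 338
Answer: D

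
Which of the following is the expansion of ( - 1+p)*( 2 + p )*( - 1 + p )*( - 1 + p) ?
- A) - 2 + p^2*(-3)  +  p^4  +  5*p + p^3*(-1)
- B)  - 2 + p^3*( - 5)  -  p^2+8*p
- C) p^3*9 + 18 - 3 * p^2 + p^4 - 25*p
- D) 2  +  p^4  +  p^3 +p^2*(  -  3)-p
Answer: A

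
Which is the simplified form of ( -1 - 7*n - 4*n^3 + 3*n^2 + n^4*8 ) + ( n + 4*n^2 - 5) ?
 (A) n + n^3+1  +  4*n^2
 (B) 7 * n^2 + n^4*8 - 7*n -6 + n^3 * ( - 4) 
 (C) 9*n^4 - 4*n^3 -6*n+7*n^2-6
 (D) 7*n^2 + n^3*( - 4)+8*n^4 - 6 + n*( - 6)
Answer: D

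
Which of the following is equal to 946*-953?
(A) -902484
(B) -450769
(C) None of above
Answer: C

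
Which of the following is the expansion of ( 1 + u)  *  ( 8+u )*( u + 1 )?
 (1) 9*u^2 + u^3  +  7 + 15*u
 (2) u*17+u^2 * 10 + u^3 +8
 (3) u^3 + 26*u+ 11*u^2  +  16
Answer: 2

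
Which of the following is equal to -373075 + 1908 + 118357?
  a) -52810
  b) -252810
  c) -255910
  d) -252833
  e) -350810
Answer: b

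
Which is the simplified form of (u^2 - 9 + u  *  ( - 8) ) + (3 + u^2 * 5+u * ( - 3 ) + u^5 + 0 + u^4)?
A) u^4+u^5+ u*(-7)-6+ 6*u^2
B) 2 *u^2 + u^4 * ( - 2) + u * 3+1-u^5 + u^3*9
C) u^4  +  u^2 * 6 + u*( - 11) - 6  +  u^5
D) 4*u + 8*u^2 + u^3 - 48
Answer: C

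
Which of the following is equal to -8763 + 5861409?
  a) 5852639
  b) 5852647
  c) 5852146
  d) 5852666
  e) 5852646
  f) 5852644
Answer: e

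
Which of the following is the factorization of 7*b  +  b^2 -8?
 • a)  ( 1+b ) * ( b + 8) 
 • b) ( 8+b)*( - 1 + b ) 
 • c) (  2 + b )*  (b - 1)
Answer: b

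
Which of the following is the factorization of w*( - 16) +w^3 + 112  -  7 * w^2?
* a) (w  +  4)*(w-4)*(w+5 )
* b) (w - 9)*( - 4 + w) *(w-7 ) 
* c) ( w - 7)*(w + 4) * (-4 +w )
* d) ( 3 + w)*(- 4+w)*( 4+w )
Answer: c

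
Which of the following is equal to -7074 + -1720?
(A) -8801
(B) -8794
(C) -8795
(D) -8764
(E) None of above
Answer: B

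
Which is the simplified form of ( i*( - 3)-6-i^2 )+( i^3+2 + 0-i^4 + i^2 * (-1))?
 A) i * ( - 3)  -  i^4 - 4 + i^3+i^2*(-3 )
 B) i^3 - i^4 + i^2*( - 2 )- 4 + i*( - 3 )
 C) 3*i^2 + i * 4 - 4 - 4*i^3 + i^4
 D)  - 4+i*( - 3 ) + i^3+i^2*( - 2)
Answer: B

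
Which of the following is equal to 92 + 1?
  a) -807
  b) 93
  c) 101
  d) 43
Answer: b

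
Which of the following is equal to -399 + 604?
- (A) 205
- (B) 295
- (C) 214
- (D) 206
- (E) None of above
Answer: A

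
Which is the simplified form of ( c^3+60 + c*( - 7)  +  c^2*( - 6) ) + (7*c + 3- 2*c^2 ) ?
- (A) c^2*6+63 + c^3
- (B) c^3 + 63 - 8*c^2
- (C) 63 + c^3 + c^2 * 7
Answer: B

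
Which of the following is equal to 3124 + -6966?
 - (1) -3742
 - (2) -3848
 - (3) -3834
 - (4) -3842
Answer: 4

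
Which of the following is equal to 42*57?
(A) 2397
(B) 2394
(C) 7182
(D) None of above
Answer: B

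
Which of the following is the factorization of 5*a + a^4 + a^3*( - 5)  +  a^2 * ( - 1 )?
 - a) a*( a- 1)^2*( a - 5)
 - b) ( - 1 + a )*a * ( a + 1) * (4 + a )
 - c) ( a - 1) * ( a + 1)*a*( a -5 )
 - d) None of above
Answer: c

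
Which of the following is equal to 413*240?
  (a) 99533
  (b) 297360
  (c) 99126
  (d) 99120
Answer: d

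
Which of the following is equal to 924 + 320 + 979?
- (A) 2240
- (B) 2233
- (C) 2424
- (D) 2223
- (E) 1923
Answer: D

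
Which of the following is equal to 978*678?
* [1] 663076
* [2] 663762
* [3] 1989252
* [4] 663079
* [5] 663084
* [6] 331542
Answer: 5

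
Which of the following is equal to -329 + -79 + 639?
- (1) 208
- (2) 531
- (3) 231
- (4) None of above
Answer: 3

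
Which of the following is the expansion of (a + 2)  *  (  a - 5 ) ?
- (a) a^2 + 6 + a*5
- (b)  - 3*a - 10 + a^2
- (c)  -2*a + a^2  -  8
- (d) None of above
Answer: b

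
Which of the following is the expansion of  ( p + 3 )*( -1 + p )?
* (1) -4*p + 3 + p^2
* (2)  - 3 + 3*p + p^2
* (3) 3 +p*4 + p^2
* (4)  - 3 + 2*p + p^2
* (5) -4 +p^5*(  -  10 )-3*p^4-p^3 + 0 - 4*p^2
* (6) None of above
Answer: 4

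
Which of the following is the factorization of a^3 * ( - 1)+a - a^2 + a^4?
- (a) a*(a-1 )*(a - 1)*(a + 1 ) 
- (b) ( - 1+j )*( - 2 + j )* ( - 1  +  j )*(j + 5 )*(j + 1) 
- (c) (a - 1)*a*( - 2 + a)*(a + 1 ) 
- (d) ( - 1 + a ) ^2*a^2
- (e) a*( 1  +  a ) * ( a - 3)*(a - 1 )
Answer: a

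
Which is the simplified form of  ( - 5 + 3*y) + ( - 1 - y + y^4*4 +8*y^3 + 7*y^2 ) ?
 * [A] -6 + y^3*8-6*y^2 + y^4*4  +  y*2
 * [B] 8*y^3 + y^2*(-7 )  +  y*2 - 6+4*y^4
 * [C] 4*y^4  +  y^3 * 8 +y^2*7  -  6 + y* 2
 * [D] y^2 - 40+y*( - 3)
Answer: C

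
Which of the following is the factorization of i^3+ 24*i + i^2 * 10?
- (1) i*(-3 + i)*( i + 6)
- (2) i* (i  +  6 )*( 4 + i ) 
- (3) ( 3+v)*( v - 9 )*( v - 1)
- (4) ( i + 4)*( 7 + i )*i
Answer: 2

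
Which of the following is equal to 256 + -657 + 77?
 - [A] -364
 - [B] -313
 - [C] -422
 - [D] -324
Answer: D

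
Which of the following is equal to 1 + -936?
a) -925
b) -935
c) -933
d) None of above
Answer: b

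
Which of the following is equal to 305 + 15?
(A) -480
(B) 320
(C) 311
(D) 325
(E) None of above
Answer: B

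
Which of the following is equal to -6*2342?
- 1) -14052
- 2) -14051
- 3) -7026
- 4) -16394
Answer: 1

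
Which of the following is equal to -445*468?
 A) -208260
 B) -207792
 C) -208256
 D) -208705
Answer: A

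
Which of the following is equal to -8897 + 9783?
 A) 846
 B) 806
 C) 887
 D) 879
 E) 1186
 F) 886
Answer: F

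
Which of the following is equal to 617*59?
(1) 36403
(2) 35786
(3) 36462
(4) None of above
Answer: 1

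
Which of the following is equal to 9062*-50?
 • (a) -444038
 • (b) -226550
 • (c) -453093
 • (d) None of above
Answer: d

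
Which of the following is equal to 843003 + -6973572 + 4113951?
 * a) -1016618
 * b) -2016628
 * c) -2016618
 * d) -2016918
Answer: c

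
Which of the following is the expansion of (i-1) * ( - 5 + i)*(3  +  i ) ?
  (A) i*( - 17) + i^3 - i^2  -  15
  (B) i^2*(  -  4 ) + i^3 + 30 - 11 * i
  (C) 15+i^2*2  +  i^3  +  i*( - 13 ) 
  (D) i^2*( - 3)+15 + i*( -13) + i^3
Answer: D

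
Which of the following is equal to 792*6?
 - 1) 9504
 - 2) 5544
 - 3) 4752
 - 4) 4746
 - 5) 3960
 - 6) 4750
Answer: 3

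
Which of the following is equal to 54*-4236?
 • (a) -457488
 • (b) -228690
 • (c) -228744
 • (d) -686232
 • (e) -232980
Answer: c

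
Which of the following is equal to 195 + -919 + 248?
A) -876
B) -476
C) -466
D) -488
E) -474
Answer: B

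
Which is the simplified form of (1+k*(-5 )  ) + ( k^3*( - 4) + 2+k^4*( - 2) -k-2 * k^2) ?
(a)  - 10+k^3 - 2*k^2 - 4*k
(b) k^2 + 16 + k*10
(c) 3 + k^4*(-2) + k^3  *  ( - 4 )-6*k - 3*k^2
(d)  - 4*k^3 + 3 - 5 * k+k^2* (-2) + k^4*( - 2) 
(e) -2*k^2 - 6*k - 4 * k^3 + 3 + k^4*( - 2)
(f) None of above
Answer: e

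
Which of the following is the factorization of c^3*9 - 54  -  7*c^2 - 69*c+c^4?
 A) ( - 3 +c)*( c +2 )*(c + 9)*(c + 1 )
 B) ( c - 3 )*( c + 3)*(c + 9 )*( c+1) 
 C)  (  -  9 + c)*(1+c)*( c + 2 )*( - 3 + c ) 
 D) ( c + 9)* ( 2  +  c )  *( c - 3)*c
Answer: A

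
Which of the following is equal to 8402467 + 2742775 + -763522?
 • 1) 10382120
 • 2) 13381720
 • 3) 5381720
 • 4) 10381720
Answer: 4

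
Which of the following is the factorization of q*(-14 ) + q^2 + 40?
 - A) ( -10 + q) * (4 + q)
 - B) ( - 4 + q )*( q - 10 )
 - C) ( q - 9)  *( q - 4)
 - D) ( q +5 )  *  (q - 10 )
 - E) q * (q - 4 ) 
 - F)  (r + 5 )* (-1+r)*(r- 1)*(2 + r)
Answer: B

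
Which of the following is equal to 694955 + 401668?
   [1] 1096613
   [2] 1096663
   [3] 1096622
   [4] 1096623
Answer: 4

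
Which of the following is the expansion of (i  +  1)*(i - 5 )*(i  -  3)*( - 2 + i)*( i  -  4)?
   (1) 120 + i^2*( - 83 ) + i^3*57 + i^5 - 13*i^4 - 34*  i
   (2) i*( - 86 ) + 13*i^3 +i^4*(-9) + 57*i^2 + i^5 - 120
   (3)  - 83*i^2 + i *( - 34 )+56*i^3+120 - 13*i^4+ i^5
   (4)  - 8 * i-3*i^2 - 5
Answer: 1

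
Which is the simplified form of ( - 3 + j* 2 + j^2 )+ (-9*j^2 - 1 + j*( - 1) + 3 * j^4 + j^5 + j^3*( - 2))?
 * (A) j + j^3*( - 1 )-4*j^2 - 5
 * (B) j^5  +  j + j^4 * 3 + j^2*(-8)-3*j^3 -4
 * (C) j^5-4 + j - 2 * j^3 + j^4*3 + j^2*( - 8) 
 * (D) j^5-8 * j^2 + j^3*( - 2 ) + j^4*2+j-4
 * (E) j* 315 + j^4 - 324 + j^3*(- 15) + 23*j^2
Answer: C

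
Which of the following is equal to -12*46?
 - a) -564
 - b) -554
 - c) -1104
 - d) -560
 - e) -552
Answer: e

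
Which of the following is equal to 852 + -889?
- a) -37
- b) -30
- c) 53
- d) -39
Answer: a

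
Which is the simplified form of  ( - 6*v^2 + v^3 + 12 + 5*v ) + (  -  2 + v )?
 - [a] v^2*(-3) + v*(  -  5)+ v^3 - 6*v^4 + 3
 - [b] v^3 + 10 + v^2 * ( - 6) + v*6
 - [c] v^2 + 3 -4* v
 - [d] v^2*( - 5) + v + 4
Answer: b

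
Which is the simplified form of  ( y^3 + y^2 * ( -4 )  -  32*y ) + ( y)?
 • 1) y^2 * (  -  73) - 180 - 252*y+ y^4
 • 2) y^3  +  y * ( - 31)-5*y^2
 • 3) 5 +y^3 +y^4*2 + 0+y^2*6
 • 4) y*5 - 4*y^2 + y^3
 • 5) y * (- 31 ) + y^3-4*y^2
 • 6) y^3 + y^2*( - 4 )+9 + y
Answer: 5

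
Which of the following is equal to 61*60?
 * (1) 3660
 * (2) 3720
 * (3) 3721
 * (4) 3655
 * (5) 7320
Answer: 1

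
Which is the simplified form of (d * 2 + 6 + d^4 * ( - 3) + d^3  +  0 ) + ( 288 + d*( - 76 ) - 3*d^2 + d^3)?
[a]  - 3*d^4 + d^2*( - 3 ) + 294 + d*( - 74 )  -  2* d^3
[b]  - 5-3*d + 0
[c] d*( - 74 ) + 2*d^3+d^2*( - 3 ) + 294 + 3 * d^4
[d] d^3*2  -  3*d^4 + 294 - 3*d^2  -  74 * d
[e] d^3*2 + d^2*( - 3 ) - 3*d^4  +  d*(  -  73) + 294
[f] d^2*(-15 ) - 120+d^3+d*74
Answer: d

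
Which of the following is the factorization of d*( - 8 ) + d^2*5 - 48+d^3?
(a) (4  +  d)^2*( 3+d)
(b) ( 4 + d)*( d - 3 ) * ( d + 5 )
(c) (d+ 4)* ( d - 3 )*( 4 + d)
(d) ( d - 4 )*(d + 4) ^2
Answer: c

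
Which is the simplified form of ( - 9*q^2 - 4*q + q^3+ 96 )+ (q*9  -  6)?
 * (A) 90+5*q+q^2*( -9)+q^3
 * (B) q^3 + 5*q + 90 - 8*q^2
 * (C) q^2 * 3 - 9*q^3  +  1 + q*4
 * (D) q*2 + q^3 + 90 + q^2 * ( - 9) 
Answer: A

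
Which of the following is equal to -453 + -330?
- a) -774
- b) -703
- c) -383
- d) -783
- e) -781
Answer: d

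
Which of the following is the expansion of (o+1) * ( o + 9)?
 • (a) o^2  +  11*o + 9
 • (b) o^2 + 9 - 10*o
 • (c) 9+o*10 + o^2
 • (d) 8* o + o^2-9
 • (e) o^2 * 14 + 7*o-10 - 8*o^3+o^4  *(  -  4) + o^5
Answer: c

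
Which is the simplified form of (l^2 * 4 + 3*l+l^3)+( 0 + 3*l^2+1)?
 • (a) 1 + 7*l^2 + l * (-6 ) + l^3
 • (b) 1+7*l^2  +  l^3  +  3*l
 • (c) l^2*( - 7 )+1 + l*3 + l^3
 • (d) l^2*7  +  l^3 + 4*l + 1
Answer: b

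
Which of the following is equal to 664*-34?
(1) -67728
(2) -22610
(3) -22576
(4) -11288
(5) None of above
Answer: 3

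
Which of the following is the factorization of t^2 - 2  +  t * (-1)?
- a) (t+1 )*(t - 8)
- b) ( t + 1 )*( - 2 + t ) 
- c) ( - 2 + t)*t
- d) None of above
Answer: b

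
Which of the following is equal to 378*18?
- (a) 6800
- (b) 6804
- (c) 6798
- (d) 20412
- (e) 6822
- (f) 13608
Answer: b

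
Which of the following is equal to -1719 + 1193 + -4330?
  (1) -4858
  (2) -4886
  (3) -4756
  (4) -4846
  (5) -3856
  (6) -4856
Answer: 6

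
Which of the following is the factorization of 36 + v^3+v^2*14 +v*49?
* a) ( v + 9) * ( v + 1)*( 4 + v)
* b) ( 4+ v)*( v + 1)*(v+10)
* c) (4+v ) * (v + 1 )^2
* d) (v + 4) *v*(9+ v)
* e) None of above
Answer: a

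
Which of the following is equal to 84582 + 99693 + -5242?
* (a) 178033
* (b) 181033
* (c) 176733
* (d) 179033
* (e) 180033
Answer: d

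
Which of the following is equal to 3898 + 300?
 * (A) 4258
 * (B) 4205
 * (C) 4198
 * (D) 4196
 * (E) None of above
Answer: C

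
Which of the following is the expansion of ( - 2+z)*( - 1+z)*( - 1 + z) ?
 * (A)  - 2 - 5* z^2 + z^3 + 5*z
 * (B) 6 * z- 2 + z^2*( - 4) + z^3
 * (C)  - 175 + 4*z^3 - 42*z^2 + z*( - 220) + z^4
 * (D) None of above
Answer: D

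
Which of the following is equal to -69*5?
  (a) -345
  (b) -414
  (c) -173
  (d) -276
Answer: a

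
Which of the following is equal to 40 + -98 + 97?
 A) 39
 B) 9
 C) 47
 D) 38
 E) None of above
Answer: A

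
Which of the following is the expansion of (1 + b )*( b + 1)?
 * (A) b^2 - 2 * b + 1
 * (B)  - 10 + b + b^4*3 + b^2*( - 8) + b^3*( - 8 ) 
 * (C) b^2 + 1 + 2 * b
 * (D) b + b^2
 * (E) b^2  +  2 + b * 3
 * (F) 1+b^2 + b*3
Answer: C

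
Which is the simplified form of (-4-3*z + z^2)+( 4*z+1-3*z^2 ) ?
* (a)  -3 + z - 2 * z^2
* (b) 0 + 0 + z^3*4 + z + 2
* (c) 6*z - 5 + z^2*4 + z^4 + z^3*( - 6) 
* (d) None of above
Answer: a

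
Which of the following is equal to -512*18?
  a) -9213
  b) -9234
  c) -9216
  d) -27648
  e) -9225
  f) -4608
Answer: c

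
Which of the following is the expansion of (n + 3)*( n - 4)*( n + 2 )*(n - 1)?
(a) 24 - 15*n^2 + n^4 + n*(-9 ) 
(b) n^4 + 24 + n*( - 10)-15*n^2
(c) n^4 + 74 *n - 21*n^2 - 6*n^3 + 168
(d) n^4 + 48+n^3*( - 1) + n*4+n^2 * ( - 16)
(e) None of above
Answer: b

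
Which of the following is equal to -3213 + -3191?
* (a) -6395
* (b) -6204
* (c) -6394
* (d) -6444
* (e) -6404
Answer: e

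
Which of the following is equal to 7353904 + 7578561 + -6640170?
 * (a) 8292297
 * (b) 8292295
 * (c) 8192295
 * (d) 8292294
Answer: b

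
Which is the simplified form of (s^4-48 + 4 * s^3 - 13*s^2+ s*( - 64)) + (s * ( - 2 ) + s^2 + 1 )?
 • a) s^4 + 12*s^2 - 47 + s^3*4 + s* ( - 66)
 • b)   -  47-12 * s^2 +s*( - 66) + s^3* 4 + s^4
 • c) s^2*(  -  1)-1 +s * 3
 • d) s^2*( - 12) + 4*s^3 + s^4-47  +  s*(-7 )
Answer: b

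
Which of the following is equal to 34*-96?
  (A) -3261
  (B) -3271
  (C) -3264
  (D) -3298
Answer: C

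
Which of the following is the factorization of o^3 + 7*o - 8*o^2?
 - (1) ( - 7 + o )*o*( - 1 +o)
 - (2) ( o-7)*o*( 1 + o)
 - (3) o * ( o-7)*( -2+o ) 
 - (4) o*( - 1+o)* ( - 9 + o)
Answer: 1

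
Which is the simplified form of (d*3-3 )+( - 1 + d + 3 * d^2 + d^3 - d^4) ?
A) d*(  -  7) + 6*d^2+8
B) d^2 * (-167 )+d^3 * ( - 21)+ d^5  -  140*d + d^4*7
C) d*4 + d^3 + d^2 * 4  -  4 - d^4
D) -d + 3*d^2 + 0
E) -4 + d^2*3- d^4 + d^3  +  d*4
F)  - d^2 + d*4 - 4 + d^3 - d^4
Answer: E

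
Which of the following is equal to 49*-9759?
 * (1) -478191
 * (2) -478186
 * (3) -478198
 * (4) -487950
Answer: 1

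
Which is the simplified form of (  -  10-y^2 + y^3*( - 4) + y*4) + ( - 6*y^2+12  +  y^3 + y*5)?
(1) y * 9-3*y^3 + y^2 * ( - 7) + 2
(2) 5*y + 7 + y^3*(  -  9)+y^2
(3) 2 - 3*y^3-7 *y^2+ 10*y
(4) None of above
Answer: 1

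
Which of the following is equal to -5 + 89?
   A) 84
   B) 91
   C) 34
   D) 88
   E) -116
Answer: A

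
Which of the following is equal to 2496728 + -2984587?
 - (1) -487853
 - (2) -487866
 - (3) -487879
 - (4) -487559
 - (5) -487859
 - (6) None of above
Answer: 5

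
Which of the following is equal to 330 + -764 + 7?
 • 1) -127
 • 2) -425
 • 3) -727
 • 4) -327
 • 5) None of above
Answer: 5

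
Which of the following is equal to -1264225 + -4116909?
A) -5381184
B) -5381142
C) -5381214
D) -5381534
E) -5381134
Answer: E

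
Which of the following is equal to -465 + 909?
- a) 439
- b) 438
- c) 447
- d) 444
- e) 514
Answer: d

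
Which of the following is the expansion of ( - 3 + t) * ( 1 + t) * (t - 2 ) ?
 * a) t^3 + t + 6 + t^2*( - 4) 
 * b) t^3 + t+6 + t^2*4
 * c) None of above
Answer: a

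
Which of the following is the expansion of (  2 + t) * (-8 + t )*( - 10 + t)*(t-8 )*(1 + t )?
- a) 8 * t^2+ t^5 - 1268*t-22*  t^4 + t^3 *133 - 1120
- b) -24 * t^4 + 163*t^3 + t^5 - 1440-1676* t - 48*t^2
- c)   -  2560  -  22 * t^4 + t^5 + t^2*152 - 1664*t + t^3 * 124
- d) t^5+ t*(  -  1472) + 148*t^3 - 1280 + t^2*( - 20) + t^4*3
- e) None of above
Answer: e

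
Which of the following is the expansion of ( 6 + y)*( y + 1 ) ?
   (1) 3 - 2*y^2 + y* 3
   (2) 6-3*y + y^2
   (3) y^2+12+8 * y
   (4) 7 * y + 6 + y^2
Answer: 4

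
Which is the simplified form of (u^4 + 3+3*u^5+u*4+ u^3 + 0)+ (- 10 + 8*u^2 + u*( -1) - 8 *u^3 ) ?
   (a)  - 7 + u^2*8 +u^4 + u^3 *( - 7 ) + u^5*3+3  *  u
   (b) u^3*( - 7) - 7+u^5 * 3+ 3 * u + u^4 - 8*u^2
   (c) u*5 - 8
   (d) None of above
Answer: a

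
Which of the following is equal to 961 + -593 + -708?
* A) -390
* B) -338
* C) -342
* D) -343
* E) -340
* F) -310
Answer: E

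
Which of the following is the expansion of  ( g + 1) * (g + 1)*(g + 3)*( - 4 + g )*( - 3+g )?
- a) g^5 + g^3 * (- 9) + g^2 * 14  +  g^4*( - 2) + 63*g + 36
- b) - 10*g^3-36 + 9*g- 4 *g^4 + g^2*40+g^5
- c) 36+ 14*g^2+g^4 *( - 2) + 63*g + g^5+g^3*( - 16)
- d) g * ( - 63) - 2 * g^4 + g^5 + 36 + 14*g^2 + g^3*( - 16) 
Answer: c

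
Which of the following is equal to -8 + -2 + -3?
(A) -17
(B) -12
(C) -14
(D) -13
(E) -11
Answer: D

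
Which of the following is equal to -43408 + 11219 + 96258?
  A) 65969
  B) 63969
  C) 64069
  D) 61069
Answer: C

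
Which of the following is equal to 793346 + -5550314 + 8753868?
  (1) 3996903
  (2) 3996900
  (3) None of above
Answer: 2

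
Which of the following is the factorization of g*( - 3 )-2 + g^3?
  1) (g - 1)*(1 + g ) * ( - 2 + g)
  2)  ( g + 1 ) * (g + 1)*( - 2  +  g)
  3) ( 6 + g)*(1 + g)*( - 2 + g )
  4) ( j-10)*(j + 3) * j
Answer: 2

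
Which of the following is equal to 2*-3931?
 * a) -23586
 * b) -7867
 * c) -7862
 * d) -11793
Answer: c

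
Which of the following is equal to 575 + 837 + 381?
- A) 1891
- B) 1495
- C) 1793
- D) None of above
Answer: C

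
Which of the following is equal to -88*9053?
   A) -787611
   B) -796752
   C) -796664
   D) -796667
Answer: C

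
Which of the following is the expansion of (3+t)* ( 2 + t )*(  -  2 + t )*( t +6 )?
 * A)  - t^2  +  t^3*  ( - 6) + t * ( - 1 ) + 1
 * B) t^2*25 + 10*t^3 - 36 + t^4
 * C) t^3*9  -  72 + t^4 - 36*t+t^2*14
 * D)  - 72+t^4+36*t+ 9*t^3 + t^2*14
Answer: C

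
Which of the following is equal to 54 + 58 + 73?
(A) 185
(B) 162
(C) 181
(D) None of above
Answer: A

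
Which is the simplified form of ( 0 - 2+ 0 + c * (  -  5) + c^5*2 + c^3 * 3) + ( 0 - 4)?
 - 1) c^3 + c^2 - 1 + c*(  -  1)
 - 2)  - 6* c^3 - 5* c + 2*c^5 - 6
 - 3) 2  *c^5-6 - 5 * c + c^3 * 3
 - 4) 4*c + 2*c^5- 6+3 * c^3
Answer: 3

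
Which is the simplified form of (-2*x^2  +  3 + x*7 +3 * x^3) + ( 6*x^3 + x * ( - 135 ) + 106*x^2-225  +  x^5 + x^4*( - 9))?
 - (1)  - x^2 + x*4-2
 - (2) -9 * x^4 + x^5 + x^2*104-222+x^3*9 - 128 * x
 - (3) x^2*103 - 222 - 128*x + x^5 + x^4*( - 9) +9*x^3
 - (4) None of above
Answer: 2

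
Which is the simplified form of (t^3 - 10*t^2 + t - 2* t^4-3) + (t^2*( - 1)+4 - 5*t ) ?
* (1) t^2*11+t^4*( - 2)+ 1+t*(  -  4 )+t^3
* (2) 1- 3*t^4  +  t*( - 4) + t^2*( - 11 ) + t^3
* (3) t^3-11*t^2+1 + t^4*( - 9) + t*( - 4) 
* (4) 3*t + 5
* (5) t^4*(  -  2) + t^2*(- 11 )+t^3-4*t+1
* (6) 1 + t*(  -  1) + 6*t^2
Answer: 5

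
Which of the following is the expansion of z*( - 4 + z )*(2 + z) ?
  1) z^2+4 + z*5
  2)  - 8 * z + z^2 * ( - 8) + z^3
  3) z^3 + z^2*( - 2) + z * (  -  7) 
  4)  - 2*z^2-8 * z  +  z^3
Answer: 4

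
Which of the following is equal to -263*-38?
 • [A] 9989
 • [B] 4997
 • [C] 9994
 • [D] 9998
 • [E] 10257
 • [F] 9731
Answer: C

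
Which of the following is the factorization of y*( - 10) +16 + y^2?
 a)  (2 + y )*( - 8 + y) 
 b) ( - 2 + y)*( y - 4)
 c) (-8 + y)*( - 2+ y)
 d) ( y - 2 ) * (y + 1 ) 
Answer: c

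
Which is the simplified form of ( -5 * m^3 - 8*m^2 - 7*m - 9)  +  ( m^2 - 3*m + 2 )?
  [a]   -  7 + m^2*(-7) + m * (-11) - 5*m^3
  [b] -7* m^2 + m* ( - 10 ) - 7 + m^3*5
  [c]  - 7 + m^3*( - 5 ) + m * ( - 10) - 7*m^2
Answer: c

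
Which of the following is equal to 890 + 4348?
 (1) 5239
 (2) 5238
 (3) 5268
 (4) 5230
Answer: 2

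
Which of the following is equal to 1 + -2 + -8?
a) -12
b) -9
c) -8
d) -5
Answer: b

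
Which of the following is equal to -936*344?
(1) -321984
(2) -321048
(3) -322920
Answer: 1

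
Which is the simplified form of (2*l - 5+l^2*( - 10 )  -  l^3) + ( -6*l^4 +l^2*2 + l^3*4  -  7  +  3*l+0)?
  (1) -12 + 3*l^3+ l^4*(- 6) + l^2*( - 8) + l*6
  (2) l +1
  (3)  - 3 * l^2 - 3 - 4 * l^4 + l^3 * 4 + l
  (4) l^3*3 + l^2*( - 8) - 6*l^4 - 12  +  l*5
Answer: 4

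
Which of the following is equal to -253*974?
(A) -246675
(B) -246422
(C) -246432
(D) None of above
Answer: B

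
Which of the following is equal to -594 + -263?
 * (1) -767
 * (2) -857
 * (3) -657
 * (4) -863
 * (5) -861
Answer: 2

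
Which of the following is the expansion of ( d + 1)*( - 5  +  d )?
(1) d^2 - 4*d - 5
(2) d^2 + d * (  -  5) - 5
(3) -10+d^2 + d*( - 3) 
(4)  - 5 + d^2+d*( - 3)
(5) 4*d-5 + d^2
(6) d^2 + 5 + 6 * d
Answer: 1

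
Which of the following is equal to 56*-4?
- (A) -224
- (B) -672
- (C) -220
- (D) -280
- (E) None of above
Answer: A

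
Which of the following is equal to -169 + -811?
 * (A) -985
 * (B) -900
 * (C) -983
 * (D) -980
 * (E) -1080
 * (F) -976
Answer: D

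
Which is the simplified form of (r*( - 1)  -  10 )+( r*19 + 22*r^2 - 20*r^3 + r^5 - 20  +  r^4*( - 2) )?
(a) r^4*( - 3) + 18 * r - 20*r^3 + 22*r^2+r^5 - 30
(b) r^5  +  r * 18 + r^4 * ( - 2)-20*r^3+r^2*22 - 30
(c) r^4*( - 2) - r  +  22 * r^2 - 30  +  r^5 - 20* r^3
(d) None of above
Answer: b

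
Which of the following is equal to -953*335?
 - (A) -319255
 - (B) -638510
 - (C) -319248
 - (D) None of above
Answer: A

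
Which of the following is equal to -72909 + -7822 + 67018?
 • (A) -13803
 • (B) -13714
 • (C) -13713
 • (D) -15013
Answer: C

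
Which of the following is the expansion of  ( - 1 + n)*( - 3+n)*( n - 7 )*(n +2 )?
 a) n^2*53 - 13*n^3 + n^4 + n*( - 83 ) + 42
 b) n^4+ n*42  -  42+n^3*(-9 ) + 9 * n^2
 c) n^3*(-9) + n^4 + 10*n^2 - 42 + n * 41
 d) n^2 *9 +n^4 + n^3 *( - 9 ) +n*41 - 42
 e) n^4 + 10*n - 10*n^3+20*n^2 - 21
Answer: d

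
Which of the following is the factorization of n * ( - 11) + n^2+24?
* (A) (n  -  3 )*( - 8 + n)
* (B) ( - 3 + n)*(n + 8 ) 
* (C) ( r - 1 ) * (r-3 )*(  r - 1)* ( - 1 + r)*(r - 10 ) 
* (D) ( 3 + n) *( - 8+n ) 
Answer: A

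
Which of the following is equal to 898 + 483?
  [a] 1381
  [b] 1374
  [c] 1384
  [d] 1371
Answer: a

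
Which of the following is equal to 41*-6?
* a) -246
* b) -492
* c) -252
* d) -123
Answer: a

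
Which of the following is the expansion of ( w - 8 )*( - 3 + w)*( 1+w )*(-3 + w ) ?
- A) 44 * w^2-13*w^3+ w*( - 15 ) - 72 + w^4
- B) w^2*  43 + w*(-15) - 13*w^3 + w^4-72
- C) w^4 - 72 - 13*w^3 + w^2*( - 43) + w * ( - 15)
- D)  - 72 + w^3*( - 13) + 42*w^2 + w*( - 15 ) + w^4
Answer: B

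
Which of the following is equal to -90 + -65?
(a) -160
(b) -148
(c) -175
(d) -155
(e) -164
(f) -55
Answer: d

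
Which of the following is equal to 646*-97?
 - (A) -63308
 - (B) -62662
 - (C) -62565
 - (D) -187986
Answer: B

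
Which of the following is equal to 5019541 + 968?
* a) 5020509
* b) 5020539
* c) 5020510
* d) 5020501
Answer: a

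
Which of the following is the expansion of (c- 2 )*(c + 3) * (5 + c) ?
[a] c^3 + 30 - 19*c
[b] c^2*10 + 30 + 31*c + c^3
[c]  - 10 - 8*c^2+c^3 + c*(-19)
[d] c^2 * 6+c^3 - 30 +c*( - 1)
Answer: d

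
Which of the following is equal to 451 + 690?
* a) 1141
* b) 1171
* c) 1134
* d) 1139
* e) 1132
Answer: a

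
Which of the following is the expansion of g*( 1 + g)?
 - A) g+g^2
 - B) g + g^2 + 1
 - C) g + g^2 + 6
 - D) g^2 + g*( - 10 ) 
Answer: A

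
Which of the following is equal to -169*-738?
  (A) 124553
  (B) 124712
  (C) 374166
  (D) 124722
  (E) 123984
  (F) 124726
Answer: D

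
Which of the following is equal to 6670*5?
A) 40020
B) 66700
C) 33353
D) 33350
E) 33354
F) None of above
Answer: D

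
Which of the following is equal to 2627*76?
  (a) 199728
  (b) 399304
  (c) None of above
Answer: c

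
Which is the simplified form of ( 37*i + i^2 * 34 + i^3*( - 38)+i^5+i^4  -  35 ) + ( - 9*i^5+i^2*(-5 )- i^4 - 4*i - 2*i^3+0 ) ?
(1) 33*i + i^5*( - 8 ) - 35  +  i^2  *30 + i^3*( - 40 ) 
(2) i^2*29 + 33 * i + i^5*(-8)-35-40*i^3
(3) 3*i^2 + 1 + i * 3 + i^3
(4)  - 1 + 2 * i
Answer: 2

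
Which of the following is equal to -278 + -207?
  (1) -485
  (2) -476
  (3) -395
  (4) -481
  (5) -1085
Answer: 1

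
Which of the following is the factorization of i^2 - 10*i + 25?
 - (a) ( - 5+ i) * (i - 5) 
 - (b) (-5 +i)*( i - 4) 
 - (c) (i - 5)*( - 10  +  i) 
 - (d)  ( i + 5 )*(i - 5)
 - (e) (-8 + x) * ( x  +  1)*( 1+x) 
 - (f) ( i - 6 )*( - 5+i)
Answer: a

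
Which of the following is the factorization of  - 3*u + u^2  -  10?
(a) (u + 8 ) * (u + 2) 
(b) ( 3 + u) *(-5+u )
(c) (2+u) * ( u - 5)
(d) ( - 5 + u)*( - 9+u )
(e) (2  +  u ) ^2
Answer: c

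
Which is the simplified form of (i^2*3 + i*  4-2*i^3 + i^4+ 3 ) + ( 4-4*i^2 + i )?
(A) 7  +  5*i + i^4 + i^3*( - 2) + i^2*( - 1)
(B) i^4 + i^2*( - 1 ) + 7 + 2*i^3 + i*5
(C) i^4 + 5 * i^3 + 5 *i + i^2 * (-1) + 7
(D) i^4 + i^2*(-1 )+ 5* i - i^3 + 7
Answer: A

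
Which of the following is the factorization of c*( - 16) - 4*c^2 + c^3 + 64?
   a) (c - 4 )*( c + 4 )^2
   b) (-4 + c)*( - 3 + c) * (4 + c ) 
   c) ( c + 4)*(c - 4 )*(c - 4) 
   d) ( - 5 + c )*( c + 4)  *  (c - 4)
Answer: c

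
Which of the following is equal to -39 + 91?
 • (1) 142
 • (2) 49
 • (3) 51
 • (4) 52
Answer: 4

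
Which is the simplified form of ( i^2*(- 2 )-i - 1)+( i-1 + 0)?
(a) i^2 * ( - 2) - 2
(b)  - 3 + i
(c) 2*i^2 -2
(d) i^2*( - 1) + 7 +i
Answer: a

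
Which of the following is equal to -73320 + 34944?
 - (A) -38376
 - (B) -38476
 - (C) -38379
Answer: A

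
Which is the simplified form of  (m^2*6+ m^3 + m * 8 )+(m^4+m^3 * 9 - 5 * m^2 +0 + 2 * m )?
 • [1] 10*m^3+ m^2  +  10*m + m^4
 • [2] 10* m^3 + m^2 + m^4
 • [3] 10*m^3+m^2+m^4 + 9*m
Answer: 1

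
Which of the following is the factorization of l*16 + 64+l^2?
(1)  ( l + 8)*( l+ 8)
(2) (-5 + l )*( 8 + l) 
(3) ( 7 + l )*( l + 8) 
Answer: 1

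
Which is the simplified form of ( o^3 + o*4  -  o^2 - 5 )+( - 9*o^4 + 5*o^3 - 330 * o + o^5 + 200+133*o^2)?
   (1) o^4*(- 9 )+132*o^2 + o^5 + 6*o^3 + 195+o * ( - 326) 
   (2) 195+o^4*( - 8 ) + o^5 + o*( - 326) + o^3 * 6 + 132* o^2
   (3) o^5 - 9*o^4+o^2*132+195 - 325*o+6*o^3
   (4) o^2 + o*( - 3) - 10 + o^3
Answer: 1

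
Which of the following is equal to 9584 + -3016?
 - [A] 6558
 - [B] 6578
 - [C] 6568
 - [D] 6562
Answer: C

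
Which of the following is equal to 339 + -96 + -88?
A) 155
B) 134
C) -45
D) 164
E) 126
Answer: A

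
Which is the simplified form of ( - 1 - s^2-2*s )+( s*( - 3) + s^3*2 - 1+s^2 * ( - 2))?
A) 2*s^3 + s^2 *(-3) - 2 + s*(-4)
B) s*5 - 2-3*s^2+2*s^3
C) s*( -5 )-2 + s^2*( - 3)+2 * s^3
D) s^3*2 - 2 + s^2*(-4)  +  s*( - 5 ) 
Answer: C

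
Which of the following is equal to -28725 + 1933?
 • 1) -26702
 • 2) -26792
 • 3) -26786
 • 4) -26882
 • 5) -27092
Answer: 2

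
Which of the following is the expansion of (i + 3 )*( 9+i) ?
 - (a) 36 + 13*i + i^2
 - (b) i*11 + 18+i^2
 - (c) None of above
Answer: c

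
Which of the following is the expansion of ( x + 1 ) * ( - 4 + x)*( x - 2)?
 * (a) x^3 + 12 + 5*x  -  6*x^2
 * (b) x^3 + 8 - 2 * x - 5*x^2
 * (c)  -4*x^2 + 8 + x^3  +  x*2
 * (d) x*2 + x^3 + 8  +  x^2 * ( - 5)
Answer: d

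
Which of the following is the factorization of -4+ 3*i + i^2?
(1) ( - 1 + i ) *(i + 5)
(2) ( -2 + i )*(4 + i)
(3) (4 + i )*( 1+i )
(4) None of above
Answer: 4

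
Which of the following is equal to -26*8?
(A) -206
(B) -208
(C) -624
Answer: B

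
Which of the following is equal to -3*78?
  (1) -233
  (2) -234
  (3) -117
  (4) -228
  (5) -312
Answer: 2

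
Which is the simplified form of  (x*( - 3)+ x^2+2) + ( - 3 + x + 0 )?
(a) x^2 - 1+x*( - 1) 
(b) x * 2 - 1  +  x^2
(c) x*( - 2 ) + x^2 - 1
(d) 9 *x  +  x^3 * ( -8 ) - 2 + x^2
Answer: c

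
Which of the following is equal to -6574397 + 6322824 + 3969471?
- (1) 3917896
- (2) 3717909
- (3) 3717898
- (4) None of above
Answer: 3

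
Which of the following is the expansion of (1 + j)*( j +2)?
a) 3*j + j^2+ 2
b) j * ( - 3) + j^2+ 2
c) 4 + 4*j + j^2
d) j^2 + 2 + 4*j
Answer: a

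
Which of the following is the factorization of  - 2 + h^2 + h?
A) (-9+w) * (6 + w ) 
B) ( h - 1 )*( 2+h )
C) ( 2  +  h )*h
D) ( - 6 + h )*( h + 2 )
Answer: B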